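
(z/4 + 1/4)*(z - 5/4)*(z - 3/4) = z^3/4 - z^2/4 - 17*z/64 + 15/64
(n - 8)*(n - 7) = n^2 - 15*n + 56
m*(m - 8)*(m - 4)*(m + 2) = m^4 - 10*m^3 + 8*m^2 + 64*m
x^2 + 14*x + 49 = (x + 7)^2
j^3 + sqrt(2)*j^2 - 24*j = j*(j - 3*sqrt(2))*(j + 4*sqrt(2))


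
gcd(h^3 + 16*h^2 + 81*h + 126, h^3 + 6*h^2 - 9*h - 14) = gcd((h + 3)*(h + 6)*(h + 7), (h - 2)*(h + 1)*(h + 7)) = h + 7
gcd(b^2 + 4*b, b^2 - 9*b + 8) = 1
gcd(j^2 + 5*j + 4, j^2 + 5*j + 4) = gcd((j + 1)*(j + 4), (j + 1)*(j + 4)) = j^2 + 5*j + 4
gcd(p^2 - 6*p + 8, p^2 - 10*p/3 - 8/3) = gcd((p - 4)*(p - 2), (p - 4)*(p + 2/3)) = p - 4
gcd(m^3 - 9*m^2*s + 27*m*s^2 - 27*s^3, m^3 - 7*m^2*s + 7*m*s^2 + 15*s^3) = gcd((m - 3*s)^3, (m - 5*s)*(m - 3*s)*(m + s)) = -m + 3*s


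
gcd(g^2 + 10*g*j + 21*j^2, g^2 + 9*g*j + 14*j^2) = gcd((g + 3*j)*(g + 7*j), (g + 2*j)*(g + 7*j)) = g + 7*j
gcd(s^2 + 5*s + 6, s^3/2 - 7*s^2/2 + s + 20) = s + 2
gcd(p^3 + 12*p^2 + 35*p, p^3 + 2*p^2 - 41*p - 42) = p + 7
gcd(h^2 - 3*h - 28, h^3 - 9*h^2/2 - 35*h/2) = h - 7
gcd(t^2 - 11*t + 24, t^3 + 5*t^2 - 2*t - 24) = 1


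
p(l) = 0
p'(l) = 0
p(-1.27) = 0.00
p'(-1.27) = 0.00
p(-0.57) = 0.00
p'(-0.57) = 0.00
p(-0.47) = 0.00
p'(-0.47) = 0.00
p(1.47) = 0.00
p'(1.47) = 0.00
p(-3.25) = 0.00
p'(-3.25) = 0.00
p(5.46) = 0.00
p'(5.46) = 0.00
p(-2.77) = 0.00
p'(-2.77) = 0.00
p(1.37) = 0.00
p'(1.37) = 0.00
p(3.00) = 0.00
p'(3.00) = 0.00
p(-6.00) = 0.00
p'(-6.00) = 0.00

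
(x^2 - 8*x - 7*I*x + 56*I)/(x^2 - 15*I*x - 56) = (x - 8)/(x - 8*I)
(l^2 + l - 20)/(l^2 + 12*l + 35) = (l - 4)/(l + 7)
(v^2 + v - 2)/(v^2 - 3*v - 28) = (-v^2 - v + 2)/(-v^2 + 3*v + 28)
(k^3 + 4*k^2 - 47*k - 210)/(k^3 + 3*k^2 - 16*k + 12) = (k^2 - 2*k - 35)/(k^2 - 3*k + 2)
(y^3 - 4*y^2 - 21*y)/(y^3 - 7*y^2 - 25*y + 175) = y*(y + 3)/(y^2 - 25)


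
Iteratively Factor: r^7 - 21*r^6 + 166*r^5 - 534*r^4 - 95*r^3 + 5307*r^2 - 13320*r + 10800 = (r - 4)*(r^6 - 17*r^5 + 98*r^4 - 142*r^3 - 663*r^2 + 2655*r - 2700) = (r - 5)*(r - 4)*(r^5 - 12*r^4 + 38*r^3 + 48*r^2 - 423*r + 540) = (r - 5)*(r - 4)^2*(r^4 - 8*r^3 + 6*r^2 + 72*r - 135) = (r - 5)*(r - 4)^2*(r - 3)*(r^3 - 5*r^2 - 9*r + 45) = (r - 5)^2*(r - 4)^2*(r - 3)*(r^2 - 9) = (r - 5)^2*(r - 4)^2*(r - 3)*(r + 3)*(r - 3)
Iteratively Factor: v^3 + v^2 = (v)*(v^2 + v) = v*(v + 1)*(v)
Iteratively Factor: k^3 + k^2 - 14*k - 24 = (k - 4)*(k^2 + 5*k + 6) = (k - 4)*(k + 2)*(k + 3)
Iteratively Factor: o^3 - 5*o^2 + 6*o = (o - 3)*(o^2 - 2*o) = (o - 3)*(o - 2)*(o)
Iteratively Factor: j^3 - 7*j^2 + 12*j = (j)*(j^2 - 7*j + 12) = j*(j - 3)*(j - 4)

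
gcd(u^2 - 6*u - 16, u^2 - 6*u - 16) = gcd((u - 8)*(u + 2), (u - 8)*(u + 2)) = u^2 - 6*u - 16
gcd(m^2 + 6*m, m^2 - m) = m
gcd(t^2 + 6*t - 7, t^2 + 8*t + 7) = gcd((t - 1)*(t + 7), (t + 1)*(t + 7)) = t + 7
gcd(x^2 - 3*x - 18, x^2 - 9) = x + 3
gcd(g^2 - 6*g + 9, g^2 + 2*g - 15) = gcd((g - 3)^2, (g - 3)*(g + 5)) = g - 3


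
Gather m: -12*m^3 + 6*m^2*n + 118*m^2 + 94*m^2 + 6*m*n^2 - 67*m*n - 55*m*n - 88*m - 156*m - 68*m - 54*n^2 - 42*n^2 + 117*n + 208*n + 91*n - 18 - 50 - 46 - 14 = -12*m^3 + m^2*(6*n + 212) + m*(6*n^2 - 122*n - 312) - 96*n^2 + 416*n - 128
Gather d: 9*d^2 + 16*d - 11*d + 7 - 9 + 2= 9*d^2 + 5*d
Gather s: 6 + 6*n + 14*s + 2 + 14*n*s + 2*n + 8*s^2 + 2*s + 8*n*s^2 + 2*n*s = 8*n + s^2*(8*n + 8) + s*(16*n + 16) + 8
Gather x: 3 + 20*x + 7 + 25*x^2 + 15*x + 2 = 25*x^2 + 35*x + 12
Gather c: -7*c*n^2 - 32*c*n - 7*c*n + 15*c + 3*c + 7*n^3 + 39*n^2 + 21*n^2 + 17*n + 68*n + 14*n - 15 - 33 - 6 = c*(-7*n^2 - 39*n + 18) + 7*n^3 + 60*n^2 + 99*n - 54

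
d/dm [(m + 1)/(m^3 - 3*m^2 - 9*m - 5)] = 2*(2 - m)/(m^4 - 8*m^3 + 6*m^2 + 40*m + 25)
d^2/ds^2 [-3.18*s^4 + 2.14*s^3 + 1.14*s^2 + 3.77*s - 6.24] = -38.16*s^2 + 12.84*s + 2.28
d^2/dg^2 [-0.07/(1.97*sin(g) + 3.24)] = (0.271663*sin(g)^2 - 0.446796*sin(g) - 0.543326)/(1.97*sin(g) + 3.24)^3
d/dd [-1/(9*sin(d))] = cos(d)/(9*sin(d)^2)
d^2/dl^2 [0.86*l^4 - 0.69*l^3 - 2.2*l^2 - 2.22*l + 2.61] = 10.32*l^2 - 4.14*l - 4.4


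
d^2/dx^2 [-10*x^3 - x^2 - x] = -60*x - 2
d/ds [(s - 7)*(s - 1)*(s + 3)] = 3*s^2 - 10*s - 17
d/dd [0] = 0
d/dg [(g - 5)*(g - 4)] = 2*g - 9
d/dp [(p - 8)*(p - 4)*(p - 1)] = 3*p^2 - 26*p + 44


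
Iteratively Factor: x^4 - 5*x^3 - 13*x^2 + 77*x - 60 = (x - 3)*(x^3 - 2*x^2 - 19*x + 20) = (x - 3)*(x - 1)*(x^2 - x - 20) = (x - 3)*(x - 1)*(x + 4)*(x - 5)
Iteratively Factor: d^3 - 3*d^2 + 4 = (d - 2)*(d^2 - d - 2) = (d - 2)^2*(d + 1)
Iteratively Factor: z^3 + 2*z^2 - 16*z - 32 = (z - 4)*(z^2 + 6*z + 8) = (z - 4)*(z + 2)*(z + 4)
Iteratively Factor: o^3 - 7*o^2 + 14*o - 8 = (o - 4)*(o^2 - 3*o + 2) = (o - 4)*(o - 2)*(o - 1)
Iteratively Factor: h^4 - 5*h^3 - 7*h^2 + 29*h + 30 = (h + 1)*(h^3 - 6*h^2 - h + 30) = (h - 3)*(h + 1)*(h^2 - 3*h - 10) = (h - 3)*(h + 1)*(h + 2)*(h - 5)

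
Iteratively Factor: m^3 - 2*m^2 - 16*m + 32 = (m - 4)*(m^2 + 2*m - 8) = (m - 4)*(m - 2)*(m + 4)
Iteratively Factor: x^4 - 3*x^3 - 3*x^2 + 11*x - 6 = (x - 1)*(x^3 - 2*x^2 - 5*x + 6) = (x - 3)*(x - 1)*(x^2 + x - 2) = (x - 3)*(x - 1)^2*(x + 2)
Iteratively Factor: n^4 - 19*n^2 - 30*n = (n + 2)*(n^3 - 2*n^2 - 15*n) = (n + 2)*(n + 3)*(n^2 - 5*n) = (n - 5)*(n + 2)*(n + 3)*(n)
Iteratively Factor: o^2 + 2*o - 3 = (o - 1)*(o + 3)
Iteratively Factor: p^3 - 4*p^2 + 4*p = (p - 2)*(p^2 - 2*p) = p*(p - 2)*(p - 2)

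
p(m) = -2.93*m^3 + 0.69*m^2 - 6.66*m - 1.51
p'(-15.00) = -2005.11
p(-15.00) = 10142.39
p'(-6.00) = -331.38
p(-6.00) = 696.17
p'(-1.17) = -20.31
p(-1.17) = 11.92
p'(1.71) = -30.00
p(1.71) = -25.53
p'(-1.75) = -35.99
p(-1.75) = 27.96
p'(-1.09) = -18.61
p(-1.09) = 10.36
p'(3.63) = -117.48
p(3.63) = -156.74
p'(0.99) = -13.91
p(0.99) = -10.27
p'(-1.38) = -25.30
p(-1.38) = 16.70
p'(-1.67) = -33.48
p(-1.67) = 25.18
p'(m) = -8.79*m^2 + 1.38*m - 6.66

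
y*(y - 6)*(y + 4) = y^3 - 2*y^2 - 24*y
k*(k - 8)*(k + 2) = k^3 - 6*k^2 - 16*k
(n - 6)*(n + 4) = n^2 - 2*n - 24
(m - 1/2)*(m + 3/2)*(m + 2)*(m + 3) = m^4 + 6*m^3 + 41*m^2/4 + 9*m/4 - 9/2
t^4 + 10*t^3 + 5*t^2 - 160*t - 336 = (t - 4)*(t + 3)*(t + 4)*(t + 7)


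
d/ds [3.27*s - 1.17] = 3.27000000000000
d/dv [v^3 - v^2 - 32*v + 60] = 3*v^2 - 2*v - 32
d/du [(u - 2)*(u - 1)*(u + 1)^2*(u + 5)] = 5*u^4 + 16*u^3 - 24*u^2 - 28*u + 7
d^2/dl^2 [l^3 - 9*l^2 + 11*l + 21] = 6*l - 18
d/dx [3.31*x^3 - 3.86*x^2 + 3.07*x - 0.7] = 9.93*x^2 - 7.72*x + 3.07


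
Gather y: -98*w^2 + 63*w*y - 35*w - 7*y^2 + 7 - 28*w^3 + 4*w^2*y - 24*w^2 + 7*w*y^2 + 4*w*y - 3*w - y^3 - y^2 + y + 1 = -28*w^3 - 122*w^2 - 38*w - y^3 + y^2*(7*w - 8) + y*(4*w^2 + 67*w + 1) + 8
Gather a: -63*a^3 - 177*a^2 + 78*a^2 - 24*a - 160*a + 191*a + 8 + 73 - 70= -63*a^3 - 99*a^2 + 7*a + 11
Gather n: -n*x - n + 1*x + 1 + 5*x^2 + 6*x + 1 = n*(-x - 1) + 5*x^2 + 7*x + 2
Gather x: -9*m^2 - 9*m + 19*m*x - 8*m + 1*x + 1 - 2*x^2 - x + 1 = -9*m^2 + 19*m*x - 17*m - 2*x^2 + 2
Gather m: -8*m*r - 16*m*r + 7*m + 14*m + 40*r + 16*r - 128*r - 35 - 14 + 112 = m*(21 - 24*r) - 72*r + 63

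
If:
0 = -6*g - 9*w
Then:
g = -3*w/2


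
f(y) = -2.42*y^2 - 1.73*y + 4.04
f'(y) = -4.84*y - 1.73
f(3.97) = -40.97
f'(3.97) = -20.94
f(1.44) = -3.47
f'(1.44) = -8.70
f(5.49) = -78.40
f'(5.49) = -28.30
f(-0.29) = 4.34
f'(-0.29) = -0.33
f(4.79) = -59.77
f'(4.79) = -24.91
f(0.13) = 3.77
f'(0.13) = -2.36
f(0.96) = 0.15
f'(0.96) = -6.38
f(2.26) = -12.23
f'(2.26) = -12.67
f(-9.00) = -176.41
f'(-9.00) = 41.83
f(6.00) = -93.46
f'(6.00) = -30.77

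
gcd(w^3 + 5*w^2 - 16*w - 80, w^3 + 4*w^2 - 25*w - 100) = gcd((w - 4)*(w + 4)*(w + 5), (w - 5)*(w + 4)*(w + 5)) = w^2 + 9*w + 20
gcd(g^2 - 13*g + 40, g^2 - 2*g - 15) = g - 5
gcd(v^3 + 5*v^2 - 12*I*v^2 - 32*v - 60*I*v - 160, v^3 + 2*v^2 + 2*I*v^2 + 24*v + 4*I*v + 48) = v - 4*I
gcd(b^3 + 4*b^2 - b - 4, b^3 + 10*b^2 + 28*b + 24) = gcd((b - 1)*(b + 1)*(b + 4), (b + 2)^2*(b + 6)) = 1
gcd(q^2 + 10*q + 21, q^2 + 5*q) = 1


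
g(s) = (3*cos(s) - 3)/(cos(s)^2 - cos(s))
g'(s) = (2*sin(s)*cos(s) - sin(s))*(3*cos(s) - 3)/(cos(s)^2 - cos(s))^2 - 3*sin(s)/(cos(s)^2 - cos(s))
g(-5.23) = 6.06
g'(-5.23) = 10.65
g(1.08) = 6.36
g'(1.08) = 11.91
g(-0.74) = 4.06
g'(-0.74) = -3.71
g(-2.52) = -3.69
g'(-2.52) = -2.64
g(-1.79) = -13.80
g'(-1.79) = -61.93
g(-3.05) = -3.01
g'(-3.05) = -0.28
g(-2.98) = -3.04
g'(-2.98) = -0.50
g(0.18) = 3.05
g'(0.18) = 0.55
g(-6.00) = 3.12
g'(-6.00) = 0.91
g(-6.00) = 3.12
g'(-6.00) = 0.91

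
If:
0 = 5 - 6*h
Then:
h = 5/6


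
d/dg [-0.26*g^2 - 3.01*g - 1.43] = -0.52*g - 3.01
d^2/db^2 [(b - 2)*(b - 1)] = 2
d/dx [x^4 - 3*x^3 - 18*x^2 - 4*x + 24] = 4*x^3 - 9*x^2 - 36*x - 4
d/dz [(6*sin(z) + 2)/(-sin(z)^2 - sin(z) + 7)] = 2*(3*sin(z)^2 + 2*sin(z) + 22)*cos(z)/(sin(z)^2 + sin(z) - 7)^2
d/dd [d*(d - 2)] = 2*d - 2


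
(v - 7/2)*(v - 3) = v^2 - 13*v/2 + 21/2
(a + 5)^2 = a^2 + 10*a + 25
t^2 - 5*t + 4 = (t - 4)*(t - 1)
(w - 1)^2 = w^2 - 2*w + 1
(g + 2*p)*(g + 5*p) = g^2 + 7*g*p + 10*p^2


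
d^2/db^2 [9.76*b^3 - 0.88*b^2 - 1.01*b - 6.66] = 58.56*b - 1.76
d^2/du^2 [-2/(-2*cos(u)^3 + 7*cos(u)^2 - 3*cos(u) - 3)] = 16*(2*(6*cos(u)^2 - 14*cos(u) + 3)^2*sin(u)^2 + (9*cos(u) - 7*cos(2*u) + cos(3*u) - 1)*(18*cos(u)^3 - 28*cos(u)^2 - 9*cos(u) + 14)/2)/(9*cos(u) - 7*cos(2*u) + cos(3*u) - 1)^3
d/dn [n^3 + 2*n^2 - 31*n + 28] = 3*n^2 + 4*n - 31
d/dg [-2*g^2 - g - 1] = -4*g - 1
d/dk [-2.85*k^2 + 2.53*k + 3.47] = 2.53 - 5.7*k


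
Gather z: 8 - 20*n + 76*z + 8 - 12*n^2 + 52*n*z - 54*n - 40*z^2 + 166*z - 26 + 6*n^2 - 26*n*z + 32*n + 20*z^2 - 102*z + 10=-6*n^2 - 42*n - 20*z^2 + z*(26*n + 140)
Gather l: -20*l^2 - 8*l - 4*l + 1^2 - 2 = -20*l^2 - 12*l - 1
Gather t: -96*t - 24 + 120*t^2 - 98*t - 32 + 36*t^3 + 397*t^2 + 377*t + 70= 36*t^3 + 517*t^2 + 183*t + 14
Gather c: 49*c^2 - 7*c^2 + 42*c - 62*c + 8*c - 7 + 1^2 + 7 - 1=42*c^2 - 12*c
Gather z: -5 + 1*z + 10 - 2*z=5 - z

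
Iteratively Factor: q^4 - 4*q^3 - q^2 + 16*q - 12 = (q - 1)*(q^3 - 3*q^2 - 4*q + 12) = (q - 2)*(q - 1)*(q^2 - q - 6) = (q - 2)*(q - 1)*(q + 2)*(q - 3)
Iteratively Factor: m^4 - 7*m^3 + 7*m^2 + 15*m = (m - 3)*(m^3 - 4*m^2 - 5*m) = m*(m - 3)*(m^2 - 4*m - 5) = m*(m - 3)*(m + 1)*(m - 5)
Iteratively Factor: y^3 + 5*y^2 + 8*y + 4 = (y + 1)*(y^2 + 4*y + 4) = (y + 1)*(y + 2)*(y + 2)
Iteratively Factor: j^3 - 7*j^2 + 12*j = (j - 3)*(j^2 - 4*j) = (j - 4)*(j - 3)*(j)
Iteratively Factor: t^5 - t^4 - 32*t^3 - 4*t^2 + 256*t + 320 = (t + 2)*(t^4 - 3*t^3 - 26*t^2 + 48*t + 160) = (t + 2)^2*(t^3 - 5*t^2 - 16*t + 80) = (t - 5)*(t + 2)^2*(t^2 - 16) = (t - 5)*(t - 4)*(t + 2)^2*(t + 4)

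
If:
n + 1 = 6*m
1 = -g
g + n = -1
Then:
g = -1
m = 1/6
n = 0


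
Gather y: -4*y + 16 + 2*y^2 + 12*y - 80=2*y^2 + 8*y - 64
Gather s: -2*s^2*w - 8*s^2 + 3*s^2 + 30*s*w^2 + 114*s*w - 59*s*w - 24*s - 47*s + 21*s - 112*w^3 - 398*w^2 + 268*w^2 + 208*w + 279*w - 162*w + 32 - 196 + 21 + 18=s^2*(-2*w - 5) + s*(30*w^2 + 55*w - 50) - 112*w^3 - 130*w^2 + 325*w - 125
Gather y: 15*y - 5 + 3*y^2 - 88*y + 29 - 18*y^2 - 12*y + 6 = -15*y^2 - 85*y + 30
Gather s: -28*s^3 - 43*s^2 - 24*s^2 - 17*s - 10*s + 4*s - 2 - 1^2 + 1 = -28*s^3 - 67*s^2 - 23*s - 2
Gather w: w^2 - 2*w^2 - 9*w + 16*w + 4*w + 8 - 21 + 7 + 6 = -w^2 + 11*w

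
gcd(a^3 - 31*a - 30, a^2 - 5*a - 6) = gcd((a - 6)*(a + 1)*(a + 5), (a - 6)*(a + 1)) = a^2 - 5*a - 6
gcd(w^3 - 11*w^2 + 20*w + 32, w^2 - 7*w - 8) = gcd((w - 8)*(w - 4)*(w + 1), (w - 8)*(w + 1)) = w^2 - 7*w - 8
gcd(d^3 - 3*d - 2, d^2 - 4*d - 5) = d + 1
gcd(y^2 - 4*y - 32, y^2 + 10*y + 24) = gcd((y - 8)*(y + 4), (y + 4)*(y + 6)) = y + 4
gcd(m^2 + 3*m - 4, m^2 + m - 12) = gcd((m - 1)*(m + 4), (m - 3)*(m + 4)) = m + 4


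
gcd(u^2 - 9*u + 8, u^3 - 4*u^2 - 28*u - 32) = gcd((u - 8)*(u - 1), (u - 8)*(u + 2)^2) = u - 8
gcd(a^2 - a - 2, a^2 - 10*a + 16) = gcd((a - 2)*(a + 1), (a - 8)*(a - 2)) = a - 2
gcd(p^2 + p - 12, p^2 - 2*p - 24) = p + 4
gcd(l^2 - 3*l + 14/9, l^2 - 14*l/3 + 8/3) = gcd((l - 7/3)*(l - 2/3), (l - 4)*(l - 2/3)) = l - 2/3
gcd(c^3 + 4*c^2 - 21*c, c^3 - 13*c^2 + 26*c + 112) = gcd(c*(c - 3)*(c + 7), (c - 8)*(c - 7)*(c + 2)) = 1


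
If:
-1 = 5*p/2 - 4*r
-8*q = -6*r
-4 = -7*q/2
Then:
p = 214/105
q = 8/7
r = 32/21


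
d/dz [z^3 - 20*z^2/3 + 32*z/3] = 3*z^2 - 40*z/3 + 32/3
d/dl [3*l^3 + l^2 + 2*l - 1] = 9*l^2 + 2*l + 2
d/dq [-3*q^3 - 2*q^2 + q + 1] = -9*q^2 - 4*q + 1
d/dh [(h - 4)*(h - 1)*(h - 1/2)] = 3*h^2 - 11*h + 13/2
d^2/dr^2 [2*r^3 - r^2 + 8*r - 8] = 12*r - 2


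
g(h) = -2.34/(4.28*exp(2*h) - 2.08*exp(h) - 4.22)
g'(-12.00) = 0.00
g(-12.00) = 0.55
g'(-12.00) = 0.00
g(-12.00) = 0.55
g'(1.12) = 0.20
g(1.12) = -0.08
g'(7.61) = 0.00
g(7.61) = -0.00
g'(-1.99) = -0.01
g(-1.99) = 0.53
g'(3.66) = 0.00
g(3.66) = -0.00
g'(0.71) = 0.85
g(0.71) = -0.25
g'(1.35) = 0.11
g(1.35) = -0.05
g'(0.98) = 0.30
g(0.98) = -0.11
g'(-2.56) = -0.01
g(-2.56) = 0.54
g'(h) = -2.34*(-8.56*exp(2*h) + 2.08*exp(h))/(4.28*exp(2*h) - 2.08*exp(h) - 4.22)^2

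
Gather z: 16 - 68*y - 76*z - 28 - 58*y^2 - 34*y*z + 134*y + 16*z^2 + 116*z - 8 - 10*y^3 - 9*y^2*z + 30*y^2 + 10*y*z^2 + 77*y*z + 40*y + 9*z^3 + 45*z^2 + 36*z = -10*y^3 - 28*y^2 + 106*y + 9*z^3 + z^2*(10*y + 61) + z*(-9*y^2 + 43*y + 76) - 20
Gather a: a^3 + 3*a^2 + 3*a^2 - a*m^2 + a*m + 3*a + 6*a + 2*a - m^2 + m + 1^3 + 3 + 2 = a^3 + 6*a^2 + a*(-m^2 + m + 11) - m^2 + m + 6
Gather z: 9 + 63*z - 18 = 63*z - 9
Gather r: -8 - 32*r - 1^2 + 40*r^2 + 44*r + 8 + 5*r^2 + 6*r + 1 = 45*r^2 + 18*r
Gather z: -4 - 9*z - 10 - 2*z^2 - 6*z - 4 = -2*z^2 - 15*z - 18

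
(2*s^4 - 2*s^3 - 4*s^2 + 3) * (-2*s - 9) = -4*s^5 - 14*s^4 + 26*s^3 + 36*s^2 - 6*s - 27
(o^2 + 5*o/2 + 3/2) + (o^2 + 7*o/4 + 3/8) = 2*o^2 + 17*o/4 + 15/8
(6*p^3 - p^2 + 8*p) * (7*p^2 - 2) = 42*p^5 - 7*p^4 + 44*p^3 + 2*p^2 - 16*p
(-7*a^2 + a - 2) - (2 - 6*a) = -7*a^2 + 7*a - 4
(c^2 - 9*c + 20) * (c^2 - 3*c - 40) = c^4 - 12*c^3 + 7*c^2 + 300*c - 800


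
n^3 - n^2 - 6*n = n*(n - 3)*(n + 2)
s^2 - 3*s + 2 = (s - 2)*(s - 1)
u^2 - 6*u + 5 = (u - 5)*(u - 1)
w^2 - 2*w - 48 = (w - 8)*(w + 6)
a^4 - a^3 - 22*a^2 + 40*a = a*(a - 4)*(a - 2)*(a + 5)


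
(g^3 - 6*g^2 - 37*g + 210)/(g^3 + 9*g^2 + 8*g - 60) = (g^2 - 12*g + 35)/(g^2 + 3*g - 10)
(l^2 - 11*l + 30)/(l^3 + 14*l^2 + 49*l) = (l^2 - 11*l + 30)/(l*(l^2 + 14*l + 49))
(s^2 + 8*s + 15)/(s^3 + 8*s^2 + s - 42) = (s + 5)/(s^2 + 5*s - 14)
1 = 1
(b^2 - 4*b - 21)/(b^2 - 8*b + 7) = (b + 3)/(b - 1)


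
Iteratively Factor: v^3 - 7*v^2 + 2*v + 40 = (v - 5)*(v^2 - 2*v - 8) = (v - 5)*(v + 2)*(v - 4)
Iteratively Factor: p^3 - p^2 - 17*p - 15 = (p - 5)*(p^2 + 4*p + 3) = (p - 5)*(p + 1)*(p + 3)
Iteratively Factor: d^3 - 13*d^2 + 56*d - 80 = (d - 4)*(d^2 - 9*d + 20) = (d - 4)^2*(d - 5)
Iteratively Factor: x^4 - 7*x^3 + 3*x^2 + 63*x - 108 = (x - 3)*(x^3 - 4*x^2 - 9*x + 36) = (x - 3)*(x + 3)*(x^2 - 7*x + 12) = (x - 3)^2*(x + 3)*(x - 4)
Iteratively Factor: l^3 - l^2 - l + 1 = (l - 1)*(l^2 - 1) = (l - 1)*(l + 1)*(l - 1)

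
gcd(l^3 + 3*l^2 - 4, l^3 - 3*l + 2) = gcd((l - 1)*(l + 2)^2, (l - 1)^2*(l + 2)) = l^2 + l - 2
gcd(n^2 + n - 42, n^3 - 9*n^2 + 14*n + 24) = n - 6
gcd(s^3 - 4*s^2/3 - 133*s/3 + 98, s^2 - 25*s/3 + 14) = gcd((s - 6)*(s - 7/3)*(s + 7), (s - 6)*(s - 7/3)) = s^2 - 25*s/3 + 14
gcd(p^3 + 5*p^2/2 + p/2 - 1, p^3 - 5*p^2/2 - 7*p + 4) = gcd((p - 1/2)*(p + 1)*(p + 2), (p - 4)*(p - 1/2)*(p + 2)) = p^2 + 3*p/2 - 1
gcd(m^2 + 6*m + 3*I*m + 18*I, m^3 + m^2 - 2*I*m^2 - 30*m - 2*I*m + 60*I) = m + 6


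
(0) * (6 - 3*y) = 0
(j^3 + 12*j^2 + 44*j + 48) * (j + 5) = j^4 + 17*j^3 + 104*j^2 + 268*j + 240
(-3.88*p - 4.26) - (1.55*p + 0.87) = -5.43*p - 5.13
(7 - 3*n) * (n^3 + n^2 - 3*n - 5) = -3*n^4 + 4*n^3 + 16*n^2 - 6*n - 35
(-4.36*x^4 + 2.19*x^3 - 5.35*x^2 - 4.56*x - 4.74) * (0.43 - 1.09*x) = 4.7524*x^5 - 4.2619*x^4 + 6.7732*x^3 + 2.6699*x^2 + 3.2058*x - 2.0382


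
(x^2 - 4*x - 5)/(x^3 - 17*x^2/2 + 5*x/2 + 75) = 2*(x + 1)/(2*x^2 - 7*x - 30)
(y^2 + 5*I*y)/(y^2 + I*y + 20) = y/(y - 4*I)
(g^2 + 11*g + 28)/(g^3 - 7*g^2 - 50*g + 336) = (g + 4)/(g^2 - 14*g + 48)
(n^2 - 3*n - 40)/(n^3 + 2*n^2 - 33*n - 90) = (n - 8)/(n^2 - 3*n - 18)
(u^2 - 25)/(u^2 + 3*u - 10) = (u - 5)/(u - 2)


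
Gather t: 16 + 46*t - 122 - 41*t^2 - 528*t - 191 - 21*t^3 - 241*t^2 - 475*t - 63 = -21*t^3 - 282*t^2 - 957*t - 360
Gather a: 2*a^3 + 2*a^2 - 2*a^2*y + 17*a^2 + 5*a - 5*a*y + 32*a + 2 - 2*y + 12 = 2*a^3 + a^2*(19 - 2*y) + a*(37 - 5*y) - 2*y + 14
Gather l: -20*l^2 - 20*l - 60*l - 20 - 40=-20*l^2 - 80*l - 60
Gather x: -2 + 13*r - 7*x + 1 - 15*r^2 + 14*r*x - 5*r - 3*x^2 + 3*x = -15*r^2 + 8*r - 3*x^2 + x*(14*r - 4) - 1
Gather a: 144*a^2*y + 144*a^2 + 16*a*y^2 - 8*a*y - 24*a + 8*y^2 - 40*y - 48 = a^2*(144*y + 144) + a*(16*y^2 - 8*y - 24) + 8*y^2 - 40*y - 48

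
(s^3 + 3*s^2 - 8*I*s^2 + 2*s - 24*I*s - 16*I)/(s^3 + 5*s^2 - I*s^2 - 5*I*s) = (s^3 + s^2*(3 - 8*I) + 2*s*(1 - 12*I) - 16*I)/(s*(s^2 + s*(5 - I) - 5*I))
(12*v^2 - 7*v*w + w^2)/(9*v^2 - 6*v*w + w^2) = (4*v - w)/(3*v - w)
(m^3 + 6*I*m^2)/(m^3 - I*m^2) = (m + 6*I)/(m - I)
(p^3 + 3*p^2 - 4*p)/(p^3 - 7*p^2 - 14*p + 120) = p*(p - 1)/(p^2 - 11*p + 30)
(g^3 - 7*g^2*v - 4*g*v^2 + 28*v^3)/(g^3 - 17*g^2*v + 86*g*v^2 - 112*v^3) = (-g - 2*v)/(-g + 8*v)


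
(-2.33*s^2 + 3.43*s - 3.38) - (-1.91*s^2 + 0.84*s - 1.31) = -0.42*s^2 + 2.59*s - 2.07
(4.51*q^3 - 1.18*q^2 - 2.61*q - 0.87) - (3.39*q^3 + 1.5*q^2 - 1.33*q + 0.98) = 1.12*q^3 - 2.68*q^2 - 1.28*q - 1.85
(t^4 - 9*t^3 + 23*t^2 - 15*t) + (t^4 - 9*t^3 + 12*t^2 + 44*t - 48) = 2*t^4 - 18*t^3 + 35*t^2 + 29*t - 48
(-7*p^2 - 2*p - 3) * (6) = -42*p^2 - 12*p - 18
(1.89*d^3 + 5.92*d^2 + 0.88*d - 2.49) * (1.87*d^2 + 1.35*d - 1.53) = 3.5343*d^5 + 13.6219*d^4 + 6.7459*d^3 - 12.5259*d^2 - 4.7079*d + 3.8097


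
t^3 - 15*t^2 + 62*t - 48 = (t - 8)*(t - 6)*(t - 1)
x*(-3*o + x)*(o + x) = -3*o^2*x - 2*o*x^2 + x^3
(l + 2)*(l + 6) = l^2 + 8*l + 12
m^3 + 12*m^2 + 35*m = m*(m + 5)*(m + 7)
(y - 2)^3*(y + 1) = y^4 - 5*y^3 + 6*y^2 + 4*y - 8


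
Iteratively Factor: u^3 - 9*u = (u)*(u^2 - 9) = u*(u - 3)*(u + 3)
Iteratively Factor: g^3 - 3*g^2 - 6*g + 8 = (g - 1)*(g^2 - 2*g - 8) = (g - 4)*(g - 1)*(g + 2)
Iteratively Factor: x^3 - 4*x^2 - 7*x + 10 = (x - 5)*(x^2 + x - 2) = (x - 5)*(x + 2)*(x - 1)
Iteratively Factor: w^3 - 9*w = (w + 3)*(w^2 - 3*w) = w*(w + 3)*(w - 3)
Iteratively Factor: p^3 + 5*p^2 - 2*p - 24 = (p + 4)*(p^2 + p - 6) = (p + 3)*(p + 4)*(p - 2)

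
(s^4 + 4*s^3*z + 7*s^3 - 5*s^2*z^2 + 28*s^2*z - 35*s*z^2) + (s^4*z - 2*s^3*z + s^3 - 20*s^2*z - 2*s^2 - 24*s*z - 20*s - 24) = s^4*z + s^4 + 2*s^3*z + 8*s^3 - 5*s^2*z^2 + 8*s^2*z - 2*s^2 - 35*s*z^2 - 24*s*z - 20*s - 24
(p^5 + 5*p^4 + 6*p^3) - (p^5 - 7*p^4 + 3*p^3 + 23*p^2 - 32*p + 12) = 12*p^4 + 3*p^3 - 23*p^2 + 32*p - 12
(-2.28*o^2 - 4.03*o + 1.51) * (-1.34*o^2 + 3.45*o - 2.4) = 3.0552*o^4 - 2.4658*o^3 - 10.4549*o^2 + 14.8815*o - 3.624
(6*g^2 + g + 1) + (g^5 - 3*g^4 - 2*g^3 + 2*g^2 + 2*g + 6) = g^5 - 3*g^4 - 2*g^3 + 8*g^2 + 3*g + 7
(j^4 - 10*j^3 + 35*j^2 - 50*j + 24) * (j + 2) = j^5 - 8*j^4 + 15*j^3 + 20*j^2 - 76*j + 48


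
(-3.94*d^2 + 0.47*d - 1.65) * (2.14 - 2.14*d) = 8.4316*d^3 - 9.4374*d^2 + 4.5368*d - 3.531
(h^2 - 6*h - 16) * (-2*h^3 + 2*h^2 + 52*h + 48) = -2*h^5 + 14*h^4 + 72*h^3 - 296*h^2 - 1120*h - 768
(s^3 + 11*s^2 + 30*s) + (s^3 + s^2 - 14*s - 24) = 2*s^3 + 12*s^2 + 16*s - 24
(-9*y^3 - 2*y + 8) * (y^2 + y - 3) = -9*y^5 - 9*y^4 + 25*y^3 + 6*y^2 + 14*y - 24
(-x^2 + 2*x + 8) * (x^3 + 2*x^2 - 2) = -x^5 + 12*x^3 + 18*x^2 - 4*x - 16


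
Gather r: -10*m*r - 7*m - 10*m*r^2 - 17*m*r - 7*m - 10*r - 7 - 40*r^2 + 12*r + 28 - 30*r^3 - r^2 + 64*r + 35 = -14*m - 30*r^3 + r^2*(-10*m - 41) + r*(66 - 27*m) + 56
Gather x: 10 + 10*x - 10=10*x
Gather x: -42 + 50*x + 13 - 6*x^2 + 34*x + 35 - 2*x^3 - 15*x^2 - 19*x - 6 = -2*x^3 - 21*x^2 + 65*x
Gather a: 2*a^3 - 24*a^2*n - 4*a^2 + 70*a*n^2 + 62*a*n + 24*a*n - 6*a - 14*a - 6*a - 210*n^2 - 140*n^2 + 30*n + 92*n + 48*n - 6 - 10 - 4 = 2*a^3 + a^2*(-24*n - 4) + a*(70*n^2 + 86*n - 26) - 350*n^2 + 170*n - 20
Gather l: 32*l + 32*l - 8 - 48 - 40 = 64*l - 96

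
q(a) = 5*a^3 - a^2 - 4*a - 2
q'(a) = 15*a^2 - 2*a - 4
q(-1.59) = -18.27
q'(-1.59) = 37.10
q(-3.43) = -201.81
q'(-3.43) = 179.33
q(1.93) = 22.50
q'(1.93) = 48.01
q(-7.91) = -2507.50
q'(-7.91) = 950.34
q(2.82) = 90.90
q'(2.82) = 109.65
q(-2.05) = -41.08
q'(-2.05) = 63.14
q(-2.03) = -39.83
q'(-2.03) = 61.87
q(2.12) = 32.67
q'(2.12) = 59.18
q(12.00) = 8446.00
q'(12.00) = 2132.00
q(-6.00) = -1094.00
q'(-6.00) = 548.00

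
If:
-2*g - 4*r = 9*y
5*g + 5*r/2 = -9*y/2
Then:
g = 3*y/10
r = -12*y/5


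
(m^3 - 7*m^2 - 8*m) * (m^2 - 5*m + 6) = m^5 - 12*m^4 + 33*m^3 - 2*m^2 - 48*m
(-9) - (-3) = -6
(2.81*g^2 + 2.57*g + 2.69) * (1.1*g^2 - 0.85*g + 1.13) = 3.091*g^4 + 0.4385*g^3 + 3.9498*g^2 + 0.6176*g + 3.0397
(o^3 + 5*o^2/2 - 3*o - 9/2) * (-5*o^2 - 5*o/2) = -5*o^5 - 15*o^4 + 35*o^3/4 + 30*o^2 + 45*o/4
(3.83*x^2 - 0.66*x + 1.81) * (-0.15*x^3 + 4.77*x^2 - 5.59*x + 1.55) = -0.5745*x^5 + 18.3681*x^4 - 24.8294*x^3 + 18.2596*x^2 - 11.1409*x + 2.8055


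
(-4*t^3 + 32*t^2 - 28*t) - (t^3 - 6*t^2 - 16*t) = -5*t^3 + 38*t^2 - 12*t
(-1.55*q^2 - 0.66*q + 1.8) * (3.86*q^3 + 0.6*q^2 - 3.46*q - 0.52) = -5.983*q^5 - 3.4776*q^4 + 11.915*q^3 + 4.1696*q^2 - 5.8848*q - 0.936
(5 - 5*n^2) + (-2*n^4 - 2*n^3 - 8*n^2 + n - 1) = -2*n^4 - 2*n^3 - 13*n^2 + n + 4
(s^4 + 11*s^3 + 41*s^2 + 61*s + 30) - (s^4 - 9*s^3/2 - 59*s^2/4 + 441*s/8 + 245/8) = 31*s^3/2 + 223*s^2/4 + 47*s/8 - 5/8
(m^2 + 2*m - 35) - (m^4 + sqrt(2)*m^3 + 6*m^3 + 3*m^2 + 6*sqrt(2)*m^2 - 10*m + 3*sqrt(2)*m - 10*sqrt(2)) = -m^4 - 6*m^3 - sqrt(2)*m^3 - 6*sqrt(2)*m^2 - 2*m^2 - 3*sqrt(2)*m + 12*m - 35 + 10*sqrt(2)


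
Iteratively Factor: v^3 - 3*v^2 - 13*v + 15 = (v + 3)*(v^2 - 6*v + 5) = (v - 1)*(v + 3)*(v - 5)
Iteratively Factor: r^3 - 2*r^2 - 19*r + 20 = (r - 5)*(r^2 + 3*r - 4) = (r - 5)*(r + 4)*(r - 1)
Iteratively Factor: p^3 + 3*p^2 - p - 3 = (p + 1)*(p^2 + 2*p - 3) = (p + 1)*(p + 3)*(p - 1)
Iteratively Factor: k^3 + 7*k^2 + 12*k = (k + 3)*(k^2 + 4*k) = (k + 3)*(k + 4)*(k)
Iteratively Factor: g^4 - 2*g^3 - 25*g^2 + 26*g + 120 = (g + 4)*(g^3 - 6*g^2 - g + 30) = (g - 5)*(g + 4)*(g^2 - g - 6) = (g - 5)*(g - 3)*(g + 4)*(g + 2)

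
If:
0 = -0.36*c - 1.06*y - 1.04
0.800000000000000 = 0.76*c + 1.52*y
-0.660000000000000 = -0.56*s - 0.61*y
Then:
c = 9.40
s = 5.72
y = -4.17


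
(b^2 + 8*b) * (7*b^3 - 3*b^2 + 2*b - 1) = 7*b^5 + 53*b^4 - 22*b^3 + 15*b^2 - 8*b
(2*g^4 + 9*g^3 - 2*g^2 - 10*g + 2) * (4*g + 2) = 8*g^5 + 40*g^4 + 10*g^3 - 44*g^2 - 12*g + 4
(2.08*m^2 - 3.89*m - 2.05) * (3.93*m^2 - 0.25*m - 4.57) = 8.1744*m^4 - 15.8077*m^3 - 16.5896*m^2 + 18.2898*m + 9.3685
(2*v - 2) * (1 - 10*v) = -20*v^2 + 22*v - 2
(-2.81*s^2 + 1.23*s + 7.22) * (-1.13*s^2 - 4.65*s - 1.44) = 3.1753*s^4 + 11.6766*s^3 - 9.8317*s^2 - 35.3442*s - 10.3968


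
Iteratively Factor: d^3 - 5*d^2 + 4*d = (d)*(d^2 - 5*d + 4) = d*(d - 4)*(d - 1)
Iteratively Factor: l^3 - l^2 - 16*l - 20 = (l + 2)*(l^2 - 3*l - 10) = (l + 2)^2*(l - 5)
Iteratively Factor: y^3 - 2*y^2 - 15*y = (y)*(y^2 - 2*y - 15) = y*(y - 5)*(y + 3)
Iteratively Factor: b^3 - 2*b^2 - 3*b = (b)*(b^2 - 2*b - 3) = b*(b - 3)*(b + 1)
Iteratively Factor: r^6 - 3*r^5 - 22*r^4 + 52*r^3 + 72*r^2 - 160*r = (r + 4)*(r^5 - 7*r^4 + 6*r^3 + 28*r^2 - 40*r) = (r + 2)*(r + 4)*(r^4 - 9*r^3 + 24*r^2 - 20*r) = (r - 2)*(r + 2)*(r + 4)*(r^3 - 7*r^2 + 10*r) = (r - 2)^2*(r + 2)*(r + 4)*(r^2 - 5*r) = (r - 5)*(r - 2)^2*(r + 2)*(r + 4)*(r)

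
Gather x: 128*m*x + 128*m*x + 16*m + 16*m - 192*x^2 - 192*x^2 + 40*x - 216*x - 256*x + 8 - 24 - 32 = 32*m - 384*x^2 + x*(256*m - 432) - 48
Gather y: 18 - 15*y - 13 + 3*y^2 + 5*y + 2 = 3*y^2 - 10*y + 7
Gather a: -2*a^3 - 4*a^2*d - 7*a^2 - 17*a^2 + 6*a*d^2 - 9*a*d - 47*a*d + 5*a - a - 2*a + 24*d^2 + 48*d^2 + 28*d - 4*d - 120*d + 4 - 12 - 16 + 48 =-2*a^3 + a^2*(-4*d - 24) + a*(6*d^2 - 56*d + 2) + 72*d^2 - 96*d + 24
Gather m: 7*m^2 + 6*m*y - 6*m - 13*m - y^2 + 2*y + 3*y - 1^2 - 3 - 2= 7*m^2 + m*(6*y - 19) - y^2 + 5*y - 6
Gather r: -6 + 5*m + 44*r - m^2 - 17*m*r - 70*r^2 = -m^2 + 5*m - 70*r^2 + r*(44 - 17*m) - 6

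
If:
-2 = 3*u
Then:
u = -2/3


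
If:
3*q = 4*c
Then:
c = 3*q/4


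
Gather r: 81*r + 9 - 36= 81*r - 27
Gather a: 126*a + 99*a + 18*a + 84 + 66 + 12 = 243*a + 162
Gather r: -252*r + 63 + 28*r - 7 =56 - 224*r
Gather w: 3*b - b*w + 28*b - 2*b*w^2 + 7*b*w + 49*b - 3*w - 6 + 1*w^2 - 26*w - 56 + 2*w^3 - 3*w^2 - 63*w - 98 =80*b + 2*w^3 + w^2*(-2*b - 2) + w*(6*b - 92) - 160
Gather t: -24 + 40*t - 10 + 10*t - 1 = 50*t - 35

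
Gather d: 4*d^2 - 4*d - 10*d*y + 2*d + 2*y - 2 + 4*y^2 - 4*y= 4*d^2 + d*(-10*y - 2) + 4*y^2 - 2*y - 2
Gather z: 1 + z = z + 1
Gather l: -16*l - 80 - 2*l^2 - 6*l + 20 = -2*l^2 - 22*l - 60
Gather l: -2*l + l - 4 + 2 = -l - 2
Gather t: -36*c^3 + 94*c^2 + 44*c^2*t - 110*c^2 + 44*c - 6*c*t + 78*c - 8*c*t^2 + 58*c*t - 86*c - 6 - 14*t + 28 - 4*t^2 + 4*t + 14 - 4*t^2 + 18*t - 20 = -36*c^3 - 16*c^2 + 36*c + t^2*(-8*c - 8) + t*(44*c^2 + 52*c + 8) + 16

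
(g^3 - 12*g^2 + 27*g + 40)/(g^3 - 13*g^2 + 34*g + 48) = (g - 5)/(g - 6)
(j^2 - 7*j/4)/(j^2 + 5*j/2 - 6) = j*(4*j - 7)/(2*(2*j^2 + 5*j - 12))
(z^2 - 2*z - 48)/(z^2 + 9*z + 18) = (z - 8)/(z + 3)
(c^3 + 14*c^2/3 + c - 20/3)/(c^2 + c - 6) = (c^3 + 14*c^2/3 + c - 20/3)/(c^2 + c - 6)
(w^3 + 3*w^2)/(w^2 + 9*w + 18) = w^2/(w + 6)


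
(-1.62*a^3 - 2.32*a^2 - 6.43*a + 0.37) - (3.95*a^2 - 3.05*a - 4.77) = -1.62*a^3 - 6.27*a^2 - 3.38*a + 5.14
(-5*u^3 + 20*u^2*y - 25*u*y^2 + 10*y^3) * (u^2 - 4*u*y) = -5*u^5 + 40*u^4*y - 105*u^3*y^2 + 110*u^2*y^3 - 40*u*y^4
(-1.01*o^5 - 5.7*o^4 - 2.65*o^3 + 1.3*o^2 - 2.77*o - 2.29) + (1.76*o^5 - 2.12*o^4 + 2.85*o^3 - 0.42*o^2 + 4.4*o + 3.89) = 0.75*o^5 - 7.82*o^4 + 0.2*o^3 + 0.88*o^2 + 1.63*o + 1.6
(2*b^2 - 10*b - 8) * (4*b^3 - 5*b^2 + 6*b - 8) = 8*b^5 - 50*b^4 + 30*b^3 - 36*b^2 + 32*b + 64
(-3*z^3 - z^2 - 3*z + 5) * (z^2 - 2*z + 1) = -3*z^5 + 5*z^4 - 4*z^3 + 10*z^2 - 13*z + 5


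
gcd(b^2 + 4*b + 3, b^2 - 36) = 1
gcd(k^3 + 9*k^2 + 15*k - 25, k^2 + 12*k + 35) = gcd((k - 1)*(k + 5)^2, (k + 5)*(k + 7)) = k + 5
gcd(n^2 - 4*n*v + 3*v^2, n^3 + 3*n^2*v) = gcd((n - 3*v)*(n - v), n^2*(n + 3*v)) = 1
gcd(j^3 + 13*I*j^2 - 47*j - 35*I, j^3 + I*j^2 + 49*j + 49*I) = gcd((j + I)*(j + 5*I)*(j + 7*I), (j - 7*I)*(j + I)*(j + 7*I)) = j^2 + 8*I*j - 7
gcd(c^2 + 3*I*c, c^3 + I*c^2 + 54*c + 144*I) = c + 3*I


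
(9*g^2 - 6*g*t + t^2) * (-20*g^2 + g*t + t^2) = -180*g^4 + 129*g^3*t - 17*g^2*t^2 - 5*g*t^3 + t^4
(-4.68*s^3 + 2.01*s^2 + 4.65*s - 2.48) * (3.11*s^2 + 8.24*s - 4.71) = -14.5548*s^5 - 32.3121*s^4 + 53.0667*s^3 + 21.1361*s^2 - 42.3367*s + 11.6808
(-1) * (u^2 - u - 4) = -u^2 + u + 4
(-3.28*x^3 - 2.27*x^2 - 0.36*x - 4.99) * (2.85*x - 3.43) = -9.348*x^4 + 4.7809*x^3 + 6.7601*x^2 - 12.9867*x + 17.1157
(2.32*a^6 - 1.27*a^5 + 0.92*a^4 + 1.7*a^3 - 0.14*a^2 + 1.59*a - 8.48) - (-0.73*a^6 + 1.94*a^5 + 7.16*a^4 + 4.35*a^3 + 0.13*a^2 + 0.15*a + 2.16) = 3.05*a^6 - 3.21*a^5 - 6.24*a^4 - 2.65*a^3 - 0.27*a^2 + 1.44*a - 10.64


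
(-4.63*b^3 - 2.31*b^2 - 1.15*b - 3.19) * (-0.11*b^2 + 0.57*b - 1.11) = 0.5093*b^5 - 2.385*b^4 + 3.9491*b^3 + 2.2595*b^2 - 0.5418*b + 3.5409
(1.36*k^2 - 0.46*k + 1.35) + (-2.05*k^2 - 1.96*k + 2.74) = -0.69*k^2 - 2.42*k + 4.09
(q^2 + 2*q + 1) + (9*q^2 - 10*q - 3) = 10*q^2 - 8*q - 2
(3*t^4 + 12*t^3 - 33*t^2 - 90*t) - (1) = 3*t^4 + 12*t^3 - 33*t^2 - 90*t - 1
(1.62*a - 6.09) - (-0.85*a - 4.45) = 2.47*a - 1.64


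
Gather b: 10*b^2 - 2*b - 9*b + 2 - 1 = 10*b^2 - 11*b + 1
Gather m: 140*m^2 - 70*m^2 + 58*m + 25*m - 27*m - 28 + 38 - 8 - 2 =70*m^2 + 56*m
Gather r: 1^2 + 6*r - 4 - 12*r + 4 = 1 - 6*r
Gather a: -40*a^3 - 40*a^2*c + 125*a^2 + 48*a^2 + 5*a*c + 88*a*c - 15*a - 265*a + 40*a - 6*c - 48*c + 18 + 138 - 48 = -40*a^3 + a^2*(173 - 40*c) + a*(93*c - 240) - 54*c + 108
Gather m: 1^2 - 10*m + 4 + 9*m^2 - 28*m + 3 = 9*m^2 - 38*m + 8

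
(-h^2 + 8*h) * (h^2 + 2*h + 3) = -h^4 + 6*h^3 + 13*h^2 + 24*h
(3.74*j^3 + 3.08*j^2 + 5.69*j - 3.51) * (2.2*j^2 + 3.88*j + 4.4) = 8.228*j^5 + 21.2872*j^4 + 40.9244*j^3 + 27.9072*j^2 + 11.4172*j - 15.444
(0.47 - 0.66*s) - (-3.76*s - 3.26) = 3.1*s + 3.73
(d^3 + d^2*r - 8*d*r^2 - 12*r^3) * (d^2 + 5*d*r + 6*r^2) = d^5 + 6*d^4*r + 3*d^3*r^2 - 46*d^2*r^3 - 108*d*r^4 - 72*r^5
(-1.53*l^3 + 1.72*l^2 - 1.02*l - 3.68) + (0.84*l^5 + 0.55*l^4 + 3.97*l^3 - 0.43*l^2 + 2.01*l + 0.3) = 0.84*l^5 + 0.55*l^4 + 2.44*l^3 + 1.29*l^2 + 0.99*l - 3.38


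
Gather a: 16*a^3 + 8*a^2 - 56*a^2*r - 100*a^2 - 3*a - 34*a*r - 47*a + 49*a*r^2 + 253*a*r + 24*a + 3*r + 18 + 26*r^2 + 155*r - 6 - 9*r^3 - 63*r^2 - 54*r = 16*a^3 + a^2*(-56*r - 92) + a*(49*r^2 + 219*r - 26) - 9*r^3 - 37*r^2 + 104*r + 12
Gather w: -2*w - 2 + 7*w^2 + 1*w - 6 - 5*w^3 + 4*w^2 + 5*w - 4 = -5*w^3 + 11*w^2 + 4*w - 12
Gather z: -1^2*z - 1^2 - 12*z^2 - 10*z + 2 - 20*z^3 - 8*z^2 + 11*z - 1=-20*z^3 - 20*z^2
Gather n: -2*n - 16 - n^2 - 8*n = -n^2 - 10*n - 16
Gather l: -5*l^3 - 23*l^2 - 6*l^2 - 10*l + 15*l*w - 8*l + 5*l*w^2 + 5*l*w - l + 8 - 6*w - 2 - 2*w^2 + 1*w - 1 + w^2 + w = -5*l^3 - 29*l^2 + l*(5*w^2 + 20*w - 19) - w^2 - 4*w + 5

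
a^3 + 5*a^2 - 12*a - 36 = (a - 3)*(a + 2)*(a + 6)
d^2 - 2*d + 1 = (d - 1)^2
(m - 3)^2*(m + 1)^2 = m^4 - 4*m^3 - 2*m^2 + 12*m + 9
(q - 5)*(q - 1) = q^2 - 6*q + 5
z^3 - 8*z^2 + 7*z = z*(z - 7)*(z - 1)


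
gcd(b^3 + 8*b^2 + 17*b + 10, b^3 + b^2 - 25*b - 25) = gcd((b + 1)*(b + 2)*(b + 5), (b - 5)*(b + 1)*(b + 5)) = b^2 + 6*b + 5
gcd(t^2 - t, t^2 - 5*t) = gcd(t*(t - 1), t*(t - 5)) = t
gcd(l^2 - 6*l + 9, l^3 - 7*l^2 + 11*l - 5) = 1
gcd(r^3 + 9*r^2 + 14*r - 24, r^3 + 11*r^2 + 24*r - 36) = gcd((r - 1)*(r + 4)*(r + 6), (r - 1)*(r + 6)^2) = r^2 + 5*r - 6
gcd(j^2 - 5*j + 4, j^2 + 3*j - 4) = j - 1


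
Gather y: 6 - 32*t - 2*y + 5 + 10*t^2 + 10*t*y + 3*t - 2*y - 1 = 10*t^2 - 29*t + y*(10*t - 4) + 10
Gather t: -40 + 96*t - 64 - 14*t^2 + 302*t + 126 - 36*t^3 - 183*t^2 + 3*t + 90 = -36*t^3 - 197*t^2 + 401*t + 112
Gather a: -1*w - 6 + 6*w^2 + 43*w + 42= 6*w^2 + 42*w + 36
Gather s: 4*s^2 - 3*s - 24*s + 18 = 4*s^2 - 27*s + 18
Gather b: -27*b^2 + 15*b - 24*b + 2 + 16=-27*b^2 - 9*b + 18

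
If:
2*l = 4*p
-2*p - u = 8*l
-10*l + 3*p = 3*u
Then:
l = 0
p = 0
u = 0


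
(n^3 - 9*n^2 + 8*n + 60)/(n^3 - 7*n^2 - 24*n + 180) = (n^2 - 3*n - 10)/(n^2 - n - 30)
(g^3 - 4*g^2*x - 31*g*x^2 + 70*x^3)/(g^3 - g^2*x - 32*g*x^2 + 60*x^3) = (-g^2 + 2*g*x + 35*x^2)/(-g^2 - g*x + 30*x^2)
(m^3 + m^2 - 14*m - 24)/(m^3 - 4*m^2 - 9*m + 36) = (m + 2)/(m - 3)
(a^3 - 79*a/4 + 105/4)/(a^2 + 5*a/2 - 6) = (2*a^2 + 3*a - 35)/(2*(a + 4))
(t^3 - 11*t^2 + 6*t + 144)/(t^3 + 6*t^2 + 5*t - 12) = (t^2 - 14*t + 48)/(t^2 + 3*t - 4)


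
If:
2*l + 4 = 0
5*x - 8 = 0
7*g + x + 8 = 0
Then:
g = -48/35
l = -2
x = 8/5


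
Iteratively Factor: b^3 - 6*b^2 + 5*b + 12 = (b - 3)*(b^2 - 3*b - 4) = (b - 3)*(b + 1)*(b - 4)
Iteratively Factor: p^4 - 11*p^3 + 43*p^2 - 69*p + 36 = (p - 3)*(p^3 - 8*p^2 + 19*p - 12) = (p - 3)^2*(p^2 - 5*p + 4) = (p - 4)*(p - 3)^2*(p - 1)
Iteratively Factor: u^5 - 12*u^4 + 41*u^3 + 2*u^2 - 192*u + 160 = (u + 2)*(u^4 - 14*u^3 + 69*u^2 - 136*u + 80) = (u - 1)*(u + 2)*(u^3 - 13*u^2 + 56*u - 80) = (u - 4)*(u - 1)*(u + 2)*(u^2 - 9*u + 20) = (u - 4)^2*(u - 1)*(u + 2)*(u - 5)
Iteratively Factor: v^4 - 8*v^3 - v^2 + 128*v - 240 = (v - 5)*(v^3 - 3*v^2 - 16*v + 48) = (v - 5)*(v + 4)*(v^2 - 7*v + 12) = (v - 5)*(v - 3)*(v + 4)*(v - 4)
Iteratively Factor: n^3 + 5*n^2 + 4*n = (n)*(n^2 + 5*n + 4) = n*(n + 1)*(n + 4)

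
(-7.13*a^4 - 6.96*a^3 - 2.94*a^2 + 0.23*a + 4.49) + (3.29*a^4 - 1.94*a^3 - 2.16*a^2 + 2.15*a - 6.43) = -3.84*a^4 - 8.9*a^3 - 5.1*a^2 + 2.38*a - 1.94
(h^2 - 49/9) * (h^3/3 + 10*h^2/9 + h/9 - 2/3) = h^5/3 + 10*h^4/9 - 46*h^3/27 - 544*h^2/81 - 49*h/81 + 98/27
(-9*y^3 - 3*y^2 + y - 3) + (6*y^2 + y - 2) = -9*y^3 + 3*y^2 + 2*y - 5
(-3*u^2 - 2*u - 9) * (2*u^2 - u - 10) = -6*u^4 - u^3 + 14*u^2 + 29*u + 90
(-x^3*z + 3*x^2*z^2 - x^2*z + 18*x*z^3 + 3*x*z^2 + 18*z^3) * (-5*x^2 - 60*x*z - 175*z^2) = 5*x^5*z + 45*x^4*z^2 + 5*x^4*z - 95*x^3*z^3 + 45*x^3*z^2 - 1605*x^2*z^4 - 95*x^2*z^3 - 3150*x*z^5 - 1605*x*z^4 - 3150*z^5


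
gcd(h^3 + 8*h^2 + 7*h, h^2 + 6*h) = h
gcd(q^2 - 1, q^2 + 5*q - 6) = q - 1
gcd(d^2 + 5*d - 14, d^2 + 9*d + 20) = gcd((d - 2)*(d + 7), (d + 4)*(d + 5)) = 1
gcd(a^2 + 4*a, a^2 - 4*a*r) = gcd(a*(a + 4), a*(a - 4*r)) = a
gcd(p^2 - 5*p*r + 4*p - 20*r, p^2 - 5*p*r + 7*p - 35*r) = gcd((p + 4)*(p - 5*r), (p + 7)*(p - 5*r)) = p - 5*r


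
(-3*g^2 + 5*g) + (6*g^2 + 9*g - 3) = 3*g^2 + 14*g - 3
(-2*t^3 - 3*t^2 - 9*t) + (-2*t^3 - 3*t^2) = -4*t^3 - 6*t^2 - 9*t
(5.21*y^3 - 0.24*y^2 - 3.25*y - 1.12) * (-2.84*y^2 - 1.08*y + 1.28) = -14.7964*y^5 - 4.9452*y^4 + 16.158*y^3 + 6.3836*y^2 - 2.9504*y - 1.4336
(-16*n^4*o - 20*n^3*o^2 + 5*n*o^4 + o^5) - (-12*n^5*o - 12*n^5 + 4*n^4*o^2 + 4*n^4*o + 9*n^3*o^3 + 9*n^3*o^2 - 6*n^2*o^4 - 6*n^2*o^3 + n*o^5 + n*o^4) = 12*n^5*o + 12*n^5 - 4*n^4*o^2 - 20*n^4*o - 9*n^3*o^3 - 29*n^3*o^2 + 6*n^2*o^4 + 6*n^2*o^3 - n*o^5 + 4*n*o^4 + o^5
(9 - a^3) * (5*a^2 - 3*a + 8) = -5*a^5 + 3*a^4 - 8*a^3 + 45*a^2 - 27*a + 72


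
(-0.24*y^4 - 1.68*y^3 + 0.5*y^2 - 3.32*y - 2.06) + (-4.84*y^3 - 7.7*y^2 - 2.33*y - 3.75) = -0.24*y^4 - 6.52*y^3 - 7.2*y^2 - 5.65*y - 5.81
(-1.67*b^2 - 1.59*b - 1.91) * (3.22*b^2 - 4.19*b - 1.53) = -5.3774*b^4 + 1.8775*b^3 + 3.067*b^2 + 10.4356*b + 2.9223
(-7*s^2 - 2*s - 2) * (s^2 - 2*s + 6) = -7*s^4 + 12*s^3 - 40*s^2 - 8*s - 12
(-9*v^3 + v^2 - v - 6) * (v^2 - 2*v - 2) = -9*v^5 + 19*v^4 + 15*v^3 - 6*v^2 + 14*v + 12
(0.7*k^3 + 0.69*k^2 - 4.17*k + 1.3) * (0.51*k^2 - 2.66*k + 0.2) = 0.357*k^5 - 1.5101*k^4 - 3.8221*k^3 + 11.8932*k^2 - 4.292*k + 0.26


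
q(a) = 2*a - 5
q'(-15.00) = 2.00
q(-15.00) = -35.00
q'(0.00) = 2.00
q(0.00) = -5.00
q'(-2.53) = 2.00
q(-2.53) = -10.06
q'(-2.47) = 2.00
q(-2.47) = -9.94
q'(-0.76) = 2.00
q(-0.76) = -6.52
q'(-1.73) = 2.00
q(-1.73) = -8.46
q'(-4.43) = 2.00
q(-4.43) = -13.86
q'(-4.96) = 2.00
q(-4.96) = -14.92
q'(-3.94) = 2.00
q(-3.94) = -12.88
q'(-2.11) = 2.00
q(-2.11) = -9.22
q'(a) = 2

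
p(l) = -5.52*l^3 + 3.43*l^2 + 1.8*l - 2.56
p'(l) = -16.56*l^2 + 6.86*l + 1.8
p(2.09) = -34.21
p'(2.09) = -56.20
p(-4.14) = 440.46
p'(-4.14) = -310.43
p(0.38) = -1.68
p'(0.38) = 2.02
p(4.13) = -325.48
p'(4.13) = -252.33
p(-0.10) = -2.70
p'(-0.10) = 0.95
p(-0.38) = -2.45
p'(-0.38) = -3.20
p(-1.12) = 7.48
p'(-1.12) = -26.66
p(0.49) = -1.50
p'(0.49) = 1.19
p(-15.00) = 19372.19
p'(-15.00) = -3827.10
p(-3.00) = 171.95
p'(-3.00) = -167.82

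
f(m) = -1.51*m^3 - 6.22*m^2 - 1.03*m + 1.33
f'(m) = -4.53*m^2 - 12.44*m - 1.03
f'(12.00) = -802.63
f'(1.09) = -19.97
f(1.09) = -9.14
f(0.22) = 0.79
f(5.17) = -378.91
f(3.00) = -98.51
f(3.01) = -99.30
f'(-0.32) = 2.49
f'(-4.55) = -38.21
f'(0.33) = -5.63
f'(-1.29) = 7.48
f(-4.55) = 19.48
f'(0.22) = -3.99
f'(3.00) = -79.12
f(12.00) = -3515.99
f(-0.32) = 1.07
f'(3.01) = -79.52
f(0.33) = 0.26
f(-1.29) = -4.45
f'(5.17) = -186.43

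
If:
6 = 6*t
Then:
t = 1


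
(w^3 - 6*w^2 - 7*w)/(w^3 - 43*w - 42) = w/(w + 6)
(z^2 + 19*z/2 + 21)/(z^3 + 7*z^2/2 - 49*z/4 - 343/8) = 4*(z + 6)/(4*z^2 - 49)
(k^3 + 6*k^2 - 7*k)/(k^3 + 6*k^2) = (k^2 + 6*k - 7)/(k*(k + 6))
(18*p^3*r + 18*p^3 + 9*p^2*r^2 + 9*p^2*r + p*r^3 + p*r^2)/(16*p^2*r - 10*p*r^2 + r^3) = p*(18*p^2*r + 18*p^2 + 9*p*r^2 + 9*p*r + r^3 + r^2)/(r*(16*p^2 - 10*p*r + r^2))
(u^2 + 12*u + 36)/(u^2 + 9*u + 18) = (u + 6)/(u + 3)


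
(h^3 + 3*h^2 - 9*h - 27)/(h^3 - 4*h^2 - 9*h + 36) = (h + 3)/(h - 4)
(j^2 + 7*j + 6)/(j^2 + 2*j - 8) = (j^2 + 7*j + 6)/(j^2 + 2*j - 8)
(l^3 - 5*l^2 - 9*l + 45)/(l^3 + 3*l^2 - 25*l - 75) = (l - 3)/(l + 5)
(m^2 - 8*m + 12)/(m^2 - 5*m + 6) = (m - 6)/(m - 3)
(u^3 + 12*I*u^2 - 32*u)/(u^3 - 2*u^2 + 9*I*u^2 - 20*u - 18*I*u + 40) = u*(u + 8*I)/(u^2 + u*(-2 + 5*I) - 10*I)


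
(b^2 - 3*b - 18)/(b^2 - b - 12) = (b - 6)/(b - 4)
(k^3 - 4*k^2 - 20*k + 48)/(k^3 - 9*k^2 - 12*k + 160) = (k^2 - 8*k + 12)/(k^2 - 13*k + 40)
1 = 1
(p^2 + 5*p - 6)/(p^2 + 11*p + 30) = (p - 1)/(p + 5)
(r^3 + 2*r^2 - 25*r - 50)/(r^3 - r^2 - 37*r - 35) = (r^2 - 3*r - 10)/(r^2 - 6*r - 7)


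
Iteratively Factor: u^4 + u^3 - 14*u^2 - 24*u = (u + 3)*(u^3 - 2*u^2 - 8*u) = (u - 4)*(u + 3)*(u^2 + 2*u) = (u - 4)*(u + 2)*(u + 3)*(u)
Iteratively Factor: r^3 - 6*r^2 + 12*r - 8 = (r - 2)*(r^2 - 4*r + 4) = (r - 2)^2*(r - 2)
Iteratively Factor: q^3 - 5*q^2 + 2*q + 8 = (q + 1)*(q^2 - 6*q + 8) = (q - 2)*(q + 1)*(q - 4)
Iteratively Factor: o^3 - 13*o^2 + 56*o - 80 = (o - 4)*(o^2 - 9*o + 20) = (o - 4)^2*(o - 5)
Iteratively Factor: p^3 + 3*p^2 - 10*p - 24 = (p - 3)*(p^2 + 6*p + 8) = (p - 3)*(p + 2)*(p + 4)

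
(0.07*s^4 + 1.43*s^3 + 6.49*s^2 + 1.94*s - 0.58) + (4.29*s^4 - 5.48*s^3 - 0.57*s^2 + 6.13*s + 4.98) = 4.36*s^4 - 4.05*s^3 + 5.92*s^2 + 8.07*s + 4.4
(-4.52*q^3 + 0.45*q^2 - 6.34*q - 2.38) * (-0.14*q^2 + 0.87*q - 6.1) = 0.6328*q^5 - 3.9954*q^4 + 28.8511*q^3 - 7.9276*q^2 + 36.6034*q + 14.518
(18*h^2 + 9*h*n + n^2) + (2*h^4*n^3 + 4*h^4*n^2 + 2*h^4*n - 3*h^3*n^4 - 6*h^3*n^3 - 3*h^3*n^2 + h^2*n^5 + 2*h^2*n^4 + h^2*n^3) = 2*h^4*n^3 + 4*h^4*n^2 + 2*h^4*n - 3*h^3*n^4 - 6*h^3*n^3 - 3*h^3*n^2 + h^2*n^5 + 2*h^2*n^4 + h^2*n^3 + 18*h^2 + 9*h*n + n^2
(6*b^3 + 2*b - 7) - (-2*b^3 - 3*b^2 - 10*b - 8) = 8*b^3 + 3*b^2 + 12*b + 1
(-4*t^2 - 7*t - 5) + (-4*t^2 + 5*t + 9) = -8*t^2 - 2*t + 4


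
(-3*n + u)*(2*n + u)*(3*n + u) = -18*n^3 - 9*n^2*u + 2*n*u^2 + u^3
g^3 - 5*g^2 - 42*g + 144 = (g - 8)*(g - 3)*(g + 6)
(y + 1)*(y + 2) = y^2 + 3*y + 2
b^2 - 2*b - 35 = (b - 7)*(b + 5)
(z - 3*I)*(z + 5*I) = z^2 + 2*I*z + 15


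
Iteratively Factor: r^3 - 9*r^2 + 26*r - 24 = (r - 4)*(r^2 - 5*r + 6) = (r - 4)*(r - 3)*(r - 2)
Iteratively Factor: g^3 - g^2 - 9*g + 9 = (g + 3)*(g^2 - 4*g + 3) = (g - 3)*(g + 3)*(g - 1)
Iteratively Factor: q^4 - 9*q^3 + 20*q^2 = (q)*(q^3 - 9*q^2 + 20*q) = q*(q - 4)*(q^2 - 5*q) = q^2*(q - 4)*(q - 5)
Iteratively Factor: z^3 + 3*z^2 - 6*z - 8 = (z + 4)*(z^2 - z - 2) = (z - 2)*(z + 4)*(z + 1)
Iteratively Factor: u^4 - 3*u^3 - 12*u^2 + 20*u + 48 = (u + 2)*(u^3 - 5*u^2 - 2*u + 24) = (u + 2)^2*(u^2 - 7*u + 12) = (u - 4)*(u + 2)^2*(u - 3)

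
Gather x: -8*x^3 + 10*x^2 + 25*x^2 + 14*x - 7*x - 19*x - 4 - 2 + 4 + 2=-8*x^3 + 35*x^2 - 12*x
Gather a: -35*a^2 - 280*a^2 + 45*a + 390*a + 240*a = -315*a^2 + 675*a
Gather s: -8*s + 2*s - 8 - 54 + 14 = -6*s - 48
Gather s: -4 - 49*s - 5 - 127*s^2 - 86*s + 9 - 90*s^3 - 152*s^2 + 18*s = -90*s^3 - 279*s^2 - 117*s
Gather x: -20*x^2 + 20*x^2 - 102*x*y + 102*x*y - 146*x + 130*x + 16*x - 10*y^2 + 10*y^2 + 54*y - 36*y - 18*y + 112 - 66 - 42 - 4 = 0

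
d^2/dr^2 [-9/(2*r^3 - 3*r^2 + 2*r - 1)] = 18*(3*(2*r - 1)*(2*r^3 - 3*r^2 + 2*r - 1) - 4*(3*r^2 - 3*r + 1)^2)/(2*r^3 - 3*r^2 + 2*r - 1)^3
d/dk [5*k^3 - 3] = 15*k^2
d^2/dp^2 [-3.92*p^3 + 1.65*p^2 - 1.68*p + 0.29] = 3.3 - 23.52*p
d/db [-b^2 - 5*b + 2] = -2*b - 5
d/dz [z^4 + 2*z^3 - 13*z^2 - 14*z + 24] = 4*z^3 + 6*z^2 - 26*z - 14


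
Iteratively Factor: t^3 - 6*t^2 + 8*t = (t - 2)*(t^2 - 4*t) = (t - 4)*(t - 2)*(t)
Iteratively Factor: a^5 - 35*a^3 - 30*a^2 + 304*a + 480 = (a + 4)*(a^4 - 4*a^3 - 19*a^2 + 46*a + 120) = (a + 2)*(a + 4)*(a^3 - 6*a^2 - 7*a + 60) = (a - 4)*(a + 2)*(a + 4)*(a^2 - 2*a - 15) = (a - 4)*(a + 2)*(a + 3)*(a + 4)*(a - 5)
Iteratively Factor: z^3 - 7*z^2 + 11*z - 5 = (z - 1)*(z^2 - 6*z + 5) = (z - 5)*(z - 1)*(z - 1)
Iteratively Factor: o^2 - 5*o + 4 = (o - 1)*(o - 4)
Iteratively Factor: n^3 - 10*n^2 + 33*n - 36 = (n - 3)*(n^2 - 7*n + 12) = (n - 3)^2*(n - 4)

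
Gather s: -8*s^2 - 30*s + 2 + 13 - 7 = -8*s^2 - 30*s + 8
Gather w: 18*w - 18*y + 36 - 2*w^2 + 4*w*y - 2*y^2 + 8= -2*w^2 + w*(4*y + 18) - 2*y^2 - 18*y + 44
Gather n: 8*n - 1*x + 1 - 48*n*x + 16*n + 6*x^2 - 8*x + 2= n*(24 - 48*x) + 6*x^2 - 9*x + 3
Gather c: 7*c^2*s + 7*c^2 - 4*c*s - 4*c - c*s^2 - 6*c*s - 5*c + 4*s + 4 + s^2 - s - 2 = c^2*(7*s + 7) + c*(-s^2 - 10*s - 9) + s^2 + 3*s + 2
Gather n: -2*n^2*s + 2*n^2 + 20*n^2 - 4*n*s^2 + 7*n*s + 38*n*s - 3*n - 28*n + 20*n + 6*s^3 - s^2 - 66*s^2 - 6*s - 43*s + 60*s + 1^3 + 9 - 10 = n^2*(22 - 2*s) + n*(-4*s^2 + 45*s - 11) + 6*s^3 - 67*s^2 + 11*s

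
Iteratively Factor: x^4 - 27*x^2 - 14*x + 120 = (x - 2)*(x^3 + 2*x^2 - 23*x - 60) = (x - 2)*(x + 4)*(x^2 - 2*x - 15) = (x - 2)*(x + 3)*(x + 4)*(x - 5)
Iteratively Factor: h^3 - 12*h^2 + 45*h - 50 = (h - 5)*(h^2 - 7*h + 10) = (h - 5)*(h - 2)*(h - 5)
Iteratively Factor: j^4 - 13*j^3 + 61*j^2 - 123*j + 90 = (j - 5)*(j^3 - 8*j^2 + 21*j - 18) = (j - 5)*(j - 3)*(j^2 - 5*j + 6) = (j - 5)*(j - 3)*(j - 2)*(j - 3)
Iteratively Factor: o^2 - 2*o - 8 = (o - 4)*(o + 2)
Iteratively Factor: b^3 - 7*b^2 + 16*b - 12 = (b - 2)*(b^2 - 5*b + 6) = (b - 2)^2*(b - 3)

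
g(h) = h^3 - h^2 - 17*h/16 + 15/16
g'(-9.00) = 259.94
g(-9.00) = -799.50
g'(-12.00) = 454.94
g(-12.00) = -1858.31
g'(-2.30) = 19.41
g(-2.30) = -14.08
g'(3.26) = 24.30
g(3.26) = 21.49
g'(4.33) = 46.52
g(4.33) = 58.77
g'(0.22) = -1.36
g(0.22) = 0.67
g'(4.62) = 53.73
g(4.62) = 73.30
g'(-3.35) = 39.30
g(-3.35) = -44.32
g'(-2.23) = 18.32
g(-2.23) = -12.76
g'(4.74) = 56.86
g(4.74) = 79.93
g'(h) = 3*h^2 - 2*h - 17/16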